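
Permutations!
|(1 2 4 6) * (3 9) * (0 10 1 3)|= |(0 10 1 2 4 6 3 9)|= 8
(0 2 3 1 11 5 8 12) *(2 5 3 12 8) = (0 5 2 12)(1 11 3) = [5, 11, 12, 1, 4, 2, 6, 7, 8, 9, 10, 3, 0]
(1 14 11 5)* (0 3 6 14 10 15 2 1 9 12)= (0 3 6 14 11 5 9 12)(1 10 15 2)= [3, 10, 1, 6, 4, 9, 14, 7, 8, 12, 15, 5, 0, 13, 11, 2]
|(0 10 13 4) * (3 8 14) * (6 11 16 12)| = 12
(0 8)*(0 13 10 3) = [8, 1, 2, 0, 4, 5, 6, 7, 13, 9, 3, 11, 12, 10] = (0 8 13 10 3)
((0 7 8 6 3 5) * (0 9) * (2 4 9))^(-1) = (0 9 4 2 5 3 6 8 7) = [9, 1, 5, 6, 2, 3, 8, 0, 7, 4]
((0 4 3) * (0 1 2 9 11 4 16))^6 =(16) =[0, 1, 2, 3, 4, 5, 6, 7, 8, 9, 10, 11, 12, 13, 14, 15, 16]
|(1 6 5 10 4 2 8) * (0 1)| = |(0 1 6 5 10 4 2 8)| = 8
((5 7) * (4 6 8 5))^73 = [0, 1, 2, 3, 5, 6, 7, 8, 4] = (4 5 6 7 8)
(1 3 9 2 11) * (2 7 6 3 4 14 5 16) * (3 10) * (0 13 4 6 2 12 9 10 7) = (0 13 4 14 5 16 12 9)(1 6 7 2 11)(3 10) = [13, 6, 11, 10, 14, 16, 7, 2, 8, 0, 3, 1, 9, 4, 5, 15, 12]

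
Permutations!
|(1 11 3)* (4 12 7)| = |(1 11 3)(4 12 7)| = 3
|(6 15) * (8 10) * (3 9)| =|(3 9)(6 15)(8 10)| =2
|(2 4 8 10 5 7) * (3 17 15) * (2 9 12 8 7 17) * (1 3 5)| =|(1 3 2 4 7 9 12 8 10)(5 17 15)| =9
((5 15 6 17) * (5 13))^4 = (5 13 17 6 15) = [0, 1, 2, 3, 4, 13, 15, 7, 8, 9, 10, 11, 12, 17, 14, 5, 16, 6]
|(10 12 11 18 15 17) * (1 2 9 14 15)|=|(1 2 9 14 15 17 10 12 11 18)|=10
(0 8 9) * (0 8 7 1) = (0 7 1)(8 9) = [7, 0, 2, 3, 4, 5, 6, 1, 9, 8]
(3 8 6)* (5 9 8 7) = (3 7 5 9 8 6) = [0, 1, 2, 7, 4, 9, 3, 5, 6, 8]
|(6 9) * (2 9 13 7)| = 5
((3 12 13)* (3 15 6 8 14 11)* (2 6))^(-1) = (2 15 13 12 3 11 14 8 6) = [0, 1, 15, 11, 4, 5, 2, 7, 6, 9, 10, 14, 3, 12, 8, 13]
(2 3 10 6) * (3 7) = [0, 1, 7, 10, 4, 5, 2, 3, 8, 9, 6] = (2 7 3 10 6)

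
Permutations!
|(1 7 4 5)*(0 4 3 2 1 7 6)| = 8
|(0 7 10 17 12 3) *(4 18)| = 6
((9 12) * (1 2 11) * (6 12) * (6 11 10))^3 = [0, 6, 12, 3, 4, 5, 11, 7, 8, 2, 9, 10, 1] = (1 6 11 10 9 2 12)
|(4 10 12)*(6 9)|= 6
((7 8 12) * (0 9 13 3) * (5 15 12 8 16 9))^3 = (0 12 9)(3 15 16)(5 7 13) = [12, 1, 2, 15, 4, 7, 6, 13, 8, 0, 10, 11, 9, 5, 14, 16, 3]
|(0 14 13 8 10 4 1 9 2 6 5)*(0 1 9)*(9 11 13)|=35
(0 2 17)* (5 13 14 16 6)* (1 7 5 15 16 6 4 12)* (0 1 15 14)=(0 2 17 1 7 5 13)(4 12 15 16)(6 14)=[2, 7, 17, 3, 12, 13, 14, 5, 8, 9, 10, 11, 15, 0, 6, 16, 4, 1]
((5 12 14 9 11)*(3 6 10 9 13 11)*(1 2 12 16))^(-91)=[0, 11, 5, 6, 4, 14, 10, 7, 8, 3, 9, 12, 16, 2, 1, 15, 13]=(1 11 12 16 13 2 5 14)(3 6 10 9)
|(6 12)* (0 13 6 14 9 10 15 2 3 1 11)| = 12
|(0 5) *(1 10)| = 2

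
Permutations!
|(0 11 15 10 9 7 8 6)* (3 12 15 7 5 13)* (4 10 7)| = |(0 11 4 10 9 5 13 3 12 15 7 8 6)| = 13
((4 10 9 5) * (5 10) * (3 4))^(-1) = (3 5 4)(9 10) = [0, 1, 2, 5, 3, 4, 6, 7, 8, 10, 9]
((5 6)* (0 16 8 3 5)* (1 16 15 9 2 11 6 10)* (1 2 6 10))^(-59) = (0 15 9 6)(1 16 8 3 5)(2 11 10) = [15, 16, 11, 5, 4, 1, 0, 7, 3, 6, 2, 10, 12, 13, 14, 9, 8]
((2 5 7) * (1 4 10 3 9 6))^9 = (1 3)(4 9)(6 10) = [0, 3, 2, 1, 9, 5, 10, 7, 8, 4, 6]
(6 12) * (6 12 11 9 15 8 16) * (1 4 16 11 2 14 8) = [0, 4, 14, 3, 16, 5, 2, 7, 11, 15, 10, 9, 12, 13, 8, 1, 6] = (1 4 16 6 2 14 8 11 9 15)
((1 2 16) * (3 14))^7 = (1 2 16)(3 14) = [0, 2, 16, 14, 4, 5, 6, 7, 8, 9, 10, 11, 12, 13, 3, 15, 1]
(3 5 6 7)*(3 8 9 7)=(3 5 6)(7 8 9)=[0, 1, 2, 5, 4, 6, 3, 8, 9, 7]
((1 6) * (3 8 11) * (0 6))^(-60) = (11) = [0, 1, 2, 3, 4, 5, 6, 7, 8, 9, 10, 11]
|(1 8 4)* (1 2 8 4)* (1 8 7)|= |(8)(1 4 2 7)|= 4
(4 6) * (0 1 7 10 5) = (0 1 7 10 5)(4 6) = [1, 7, 2, 3, 6, 0, 4, 10, 8, 9, 5]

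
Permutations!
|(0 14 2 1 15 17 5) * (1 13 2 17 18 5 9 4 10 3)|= |(0 14 17 9 4 10 3 1 15 18 5)(2 13)|= 22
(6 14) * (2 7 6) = [0, 1, 7, 3, 4, 5, 14, 6, 8, 9, 10, 11, 12, 13, 2] = (2 7 6 14)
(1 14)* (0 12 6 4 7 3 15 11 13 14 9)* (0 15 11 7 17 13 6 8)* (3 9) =(0 12 8)(1 3 11 6 4 17 13 14)(7 9 15) =[12, 3, 2, 11, 17, 5, 4, 9, 0, 15, 10, 6, 8, 14, 1, 7, 16, 13]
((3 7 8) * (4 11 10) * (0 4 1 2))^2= [11, 0, 4, 8, 10, 5, 6, 3, 7, 9, 2, 1]= (0 11 1)(2 4 10)(3 8 7)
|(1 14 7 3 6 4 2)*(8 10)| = |(1 14 7 3 6 4 2)(8 10)| = 14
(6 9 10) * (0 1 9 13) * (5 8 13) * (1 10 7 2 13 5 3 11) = [10, 9, 13, 11, 4, 8, 3, 2, 5, 7, 6, 1, 12, 0] = (0 10 6 3 11 1 9 7 2 13)(5 8)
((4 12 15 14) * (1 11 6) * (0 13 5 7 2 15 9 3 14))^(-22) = (0 5 2)(1 6 11)(3 12 14 9 4)(7 15 13) = [5, 6, 0, 12, 3, 2, 11, 15, 8, 4, 10, 1, 14, 7, 9, 13]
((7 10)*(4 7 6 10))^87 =[0, 1, 2, 3, 7, 5, 10, 4, 8, 9, 6] =(4 7)(6 10)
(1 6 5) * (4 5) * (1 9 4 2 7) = (1 6 2 7)(4 5 9) = [0, 6, 7, 3, 5, 9, 2, 1, 8, 4]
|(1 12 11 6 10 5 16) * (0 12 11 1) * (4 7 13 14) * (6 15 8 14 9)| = |(0 12 1 11 15 8 14 4 7 13 9 6 10 5 16)| = 15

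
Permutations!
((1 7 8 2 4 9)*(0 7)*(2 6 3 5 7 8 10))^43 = [1, 9, 10, 6, 2, 3, 8, 5, 0, 4, 7] = (0 1 9 4 2 10 7 5 3 6 8)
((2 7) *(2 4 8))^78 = [0, 1, 4, 3, 2, 5, 6, 8, 7] = (2 4)(7 8)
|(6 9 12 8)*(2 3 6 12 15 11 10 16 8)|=10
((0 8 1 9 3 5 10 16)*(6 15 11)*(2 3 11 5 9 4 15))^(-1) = (0 16 10 5 15 4 1 8)(2 6 11 9 3) = [16, 8, 6, 2, 1, 15, 11, 7, 0, 3, 5, 9, 12, 13, 14, 4, 10]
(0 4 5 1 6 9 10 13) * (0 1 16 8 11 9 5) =(0 4)(1 6 5 16 8 11 9 10 13) =[4, 6, 2, 3, 0, 16, 5, 7, 11, 10, 13, 9, 12, 1, 14, 15, 8]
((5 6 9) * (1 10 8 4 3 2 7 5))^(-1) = (1 9 6 5 7 2 3 4 8 10) = [0, 9, 3, 4, 8, 7, 5, 2, 10, 6, 1]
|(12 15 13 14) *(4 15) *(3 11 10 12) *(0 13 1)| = |(0 13 14 3 11 10 12 4 15 1)| = 10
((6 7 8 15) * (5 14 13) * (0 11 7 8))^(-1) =(0 7 11)(5 13 14)(6 15 8) =[7, 1, 2, 3, 4, 13, 15, 11, 6, 9, 10, 0, 12, 14, 5, 8]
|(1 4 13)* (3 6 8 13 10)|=7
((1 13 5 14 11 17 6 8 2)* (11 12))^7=[0, 6, 17, 3, 4, 2, 12, 7, 11, 9, 10, 5, 13, 8, 1, 15, 16, 14]=(1 6 12 13 8 11 5 2 17 14)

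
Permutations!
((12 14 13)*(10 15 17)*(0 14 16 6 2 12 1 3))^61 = (0 14 13 1 3)(2 12 16 6)(10 15 17) = [14, 3, 12, 0, 4, 5, 2, 7, 8, 9, 15, 11, 16, 1, 13, 17, 6, 10]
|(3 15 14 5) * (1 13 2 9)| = |(1 13 2 9)(3 15 14 5)| = 4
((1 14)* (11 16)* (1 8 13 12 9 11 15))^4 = (1 12 15 13 16 8 11 14 9) = [0, 12, 2, 3, 4, 5, 6, 7, 11, 1, 10, 14, 15, 16, 9, 13, 8]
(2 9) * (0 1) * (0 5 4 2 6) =(0 1 5 4 2 9 6) =[1, 5, 9, 3, 2, 4, 0, 7, 8, 6]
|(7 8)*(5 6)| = |(5 6)(7 8)| = 2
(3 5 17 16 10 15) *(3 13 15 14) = (3 5 17 16 10 14)(13 15) = [0, 1, 2, 5, 4, 17, 6, 7, 8, 9, 14, 11, 12, 15, 3, 13, 10, 16]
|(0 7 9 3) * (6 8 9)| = |(0 7 6 8 9 3)| = 6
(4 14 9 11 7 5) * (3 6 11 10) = (3 6 11 7 5 4 14 9 10) = [0, 1, 2, 6, 14, 4, 11, 5, 8, 10, 3, 7, 12, 13, 9]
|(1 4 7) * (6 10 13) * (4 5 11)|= |(1 5 11 4 7)(6 10 13)|= 15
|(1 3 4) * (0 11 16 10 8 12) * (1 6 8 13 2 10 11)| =|(0 1 3 4 6 8 12)(2 10 13)(11 16)| =42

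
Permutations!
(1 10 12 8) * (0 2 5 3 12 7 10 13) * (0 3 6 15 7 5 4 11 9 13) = [2, 0, 4, 12, 11, 6, 15, 10, 1, 13, 5, 9, 8, 3, 14, 7] = (0 2 4 11 9 13 3 12 8 1)(5 6 15 7 10)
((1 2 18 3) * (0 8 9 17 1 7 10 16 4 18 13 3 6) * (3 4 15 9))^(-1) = (0 6 18 4 13 2 1 17 9 15 16 10 7 3 8) = [6, 17, 1, 8, 13, 5, 18, 3, 0, 15, 7, 11, 12, 2, 14, 16, 10, 9, 4]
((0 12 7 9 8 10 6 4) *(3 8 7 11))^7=(0 4 6 10 8 3 11 12)(7 9)=[4, 1, 2, 11, 6, 5, 10, 9, 3, 7, 8, 12, 0]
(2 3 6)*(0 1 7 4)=[1, 7, 3, 6, 0, 5, 2, 4]=(0 1 7 4)(2 3 6)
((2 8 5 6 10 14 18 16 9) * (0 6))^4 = (0 18 8 10 9)(2 6 16 5 14) = [18, 1, 6, 3, 4, 14, 16, 7, 10, 0, 9, 11, 12, 13, 2, 15, 5, 17, 8]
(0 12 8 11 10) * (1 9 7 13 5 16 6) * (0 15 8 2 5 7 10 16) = (0 12 2 5)(1 9 10 15 8 11 16 6)(7 13) = [12, 9, 5, 3, 4, 0, 1, 13, 11, 10, 15, 16, 2, 7, 14, 8, 6]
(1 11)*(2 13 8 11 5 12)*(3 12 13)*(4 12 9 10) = [0, 5, 3, 9, 12, 13, 6, 7, 11, 10, 4, 1, 2, 8] = (1 5 13 8 11)(2 3 9 10 4 12)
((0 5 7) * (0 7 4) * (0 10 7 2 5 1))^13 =(0 1)(2 10 5 7 4) =[1, 0, 10, 3, 2, 7, 6, 4, 8, 9, 5]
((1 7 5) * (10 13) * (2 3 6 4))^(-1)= [0, 5, 4, 2, 6, 7, 3, 1, 8, 9, 13, 11, 12, 10]= (1 5 7)(2 4 6 3)(10 13)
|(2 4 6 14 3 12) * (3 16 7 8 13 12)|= |(2 4 6 14 16 7 8 13 12)|= 9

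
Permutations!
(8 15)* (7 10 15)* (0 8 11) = (0 8 7 10 15 11) = [8, 1, 2, 3, 4, 5, 6, 10, 7, 9, 15, 0, 12, 13, 14, 11]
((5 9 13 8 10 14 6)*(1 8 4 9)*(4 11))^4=(1 6 10)(5 14 8)=[0, 6, 2, 3, 4, 14, 10, 7, 5, 9, 1, 11, 12, 13, 8]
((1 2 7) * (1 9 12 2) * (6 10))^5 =(2 7 9 12)(6 10) =[0, 1, 7, 3, 4, 5, 10, 9, 8, 12, 6, 11, 2]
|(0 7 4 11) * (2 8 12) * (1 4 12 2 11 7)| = |(0 1 4 7 12 11)(2 8)| = 6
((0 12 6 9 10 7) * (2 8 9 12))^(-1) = (0 7 10 9 8 2)(6 12) = [7, 1, 0, 3, 4, 5, 12, 10, 2, 8, 9, 11, 6]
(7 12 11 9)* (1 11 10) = (1 11 9 7 12 10) = [0, 11, 2, 3, 4, 5, 6, 12, 8, 7, 1, 9, 10]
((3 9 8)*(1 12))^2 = (12)(3 8 9) = [0, 1, 2, 8, 4, 5, 6, 7, 9, 3, 10, 11, 12]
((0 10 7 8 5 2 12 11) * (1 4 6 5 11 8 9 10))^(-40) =[2, 12, 1, 3, 8, 0, 11, 10, 6, 7, 9, 5, 4] =(0 2 1 12 4 8 6 11 5)(7 10 9)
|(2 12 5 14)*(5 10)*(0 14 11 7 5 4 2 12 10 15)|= 12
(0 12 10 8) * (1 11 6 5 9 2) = (0 12 10 8)(1 11 6 5 9 2) = [12, 11, 1, 3, 4, 9, 5, 7, 0, 2, 8, 6, 10]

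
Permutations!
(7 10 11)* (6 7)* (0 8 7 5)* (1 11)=(0 8 7 10 1 11 6 5)=[8, 11, 2, 3, 4, 0, 5, 10, 7, 9, 1, 6]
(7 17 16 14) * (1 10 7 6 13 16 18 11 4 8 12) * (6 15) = (1 10 7 17 18 11 4 8 12)(6 13 16 14 15) = [0, 10, 2, 3, 8, 5, 13, 17, 12, 9, 7, 4, 1, 16, 15, 6, 14, 18, 11]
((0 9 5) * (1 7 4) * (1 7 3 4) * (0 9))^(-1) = (1 7 4 3)(5 9) = [0, 7, 2, 1, 3, 9, 6, 4, 8, 5]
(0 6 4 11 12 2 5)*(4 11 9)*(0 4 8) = (0 6 11 12 2 5 4 9 8) = [6, 1, 5, 3, 9, 4, 11, 7, 0, 8, 10, 12, 2]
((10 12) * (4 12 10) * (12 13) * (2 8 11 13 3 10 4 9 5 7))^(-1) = [0, 1, 7, 4, 10, 9, 6, 5, 2, 12, 3, 8, 13, 11] = (2 7 5 9 12 13 11 8)(3 4 10)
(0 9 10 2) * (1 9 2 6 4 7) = (0 2)(1 9 10 6 4 7) = [2, 9, 0, 3, 7, 5, 4, 1, 8, 10, 6]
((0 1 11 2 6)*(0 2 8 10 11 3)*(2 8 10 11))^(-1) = (0 3 1)(2 10 11 8 6) = [3, 0, 10, 1, 4, 5, 2, 7, 6, 9, 11, 8]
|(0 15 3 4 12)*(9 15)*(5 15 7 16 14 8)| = |(0 9 7 16 14 8 5 15 3 4 12)| = 11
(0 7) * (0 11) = [7, 1, 2, 3, 4, 5, 6, 11, 8, 9, 10, 0] = (0 7 11)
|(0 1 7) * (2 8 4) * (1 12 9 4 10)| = 9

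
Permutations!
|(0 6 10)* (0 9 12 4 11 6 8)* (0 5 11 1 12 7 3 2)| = 30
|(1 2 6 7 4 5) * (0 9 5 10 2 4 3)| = |(0 9 5 1 4 10 2 6 7 3)| = 10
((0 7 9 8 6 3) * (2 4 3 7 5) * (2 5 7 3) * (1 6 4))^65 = [9, 3, 6, 7, 1, 5, 0, 8, 2, 4] = (0 9 4 1 3 7 8 2 6)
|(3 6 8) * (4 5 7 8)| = 6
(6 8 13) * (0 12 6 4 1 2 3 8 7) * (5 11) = (0 12 6 7)(1 2 3 8 13 4)(5 11) = [12, 2, 3, 8, 1, 11, 7, 0, 13, 9, 10, 5, 6, 4]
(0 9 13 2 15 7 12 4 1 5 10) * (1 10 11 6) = [9, 5, 15, 3, 10, 11, 1, 12, 8, 13, 0, 6, 4, 2, 14, 7] = (0 9 13 2 15 7 12 4 10)(1 5 11 6)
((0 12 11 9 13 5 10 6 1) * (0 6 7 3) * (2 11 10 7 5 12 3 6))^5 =(0 3)(1 12)(2 10)(5 11)(6 13)(7 9) =[3, 12, 10, 0, 4, 11, 13, 9, 8, 7, 2, 5, 1, 6]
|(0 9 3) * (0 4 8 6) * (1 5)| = 6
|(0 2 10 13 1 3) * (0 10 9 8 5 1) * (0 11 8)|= 21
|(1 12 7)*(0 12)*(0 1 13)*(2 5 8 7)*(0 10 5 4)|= 20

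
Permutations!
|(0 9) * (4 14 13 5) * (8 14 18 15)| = |(0 9)(4 18 15 8 14 13 5)| = 14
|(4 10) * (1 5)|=2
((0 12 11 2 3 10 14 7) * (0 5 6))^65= (0 10)(2 5)(3 6)(7 11)(12 14)= [10, 1, 5, 6, 4, 2, 3, 11, 8, 9, 0, 7, 14, 13, 12]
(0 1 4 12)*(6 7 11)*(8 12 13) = (0 1 4 13 8 12)(6 7 11) = [1, 4, 2, 3, 13, 5, 7, 11, 12, 9, 10, 6, 0, 8]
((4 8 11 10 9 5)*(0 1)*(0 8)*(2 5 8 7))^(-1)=(0 4 5 2 7 1)(8 9 10 11)=[4, 0, 7, 3, 5, 2, 6, 1, 9, 10, 11, 8]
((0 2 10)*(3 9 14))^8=(0 10 2)(3 14 9)=[10, 1, 0, 14, 4, 5, 6, 7, 8, 3, 2, 11, 12, 13, 9]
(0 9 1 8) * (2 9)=(0 2 9 1 8)=[2, 8, 9, 3, 4, 5, 6, 7, 0, 1]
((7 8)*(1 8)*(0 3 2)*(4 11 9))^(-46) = (0 2 3)(1 7 8)(4 9 11) = [2, 7, 3, 0, 9, 5, 6, 8, 1, 11, 10, 4]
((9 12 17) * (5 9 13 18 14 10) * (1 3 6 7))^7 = (1 7 6 3)(5 10 14 18 13 17 12 9) = [0, 7, 2, 1, 4, 10, 3, 6, 8, 5, 14, 11, 9, 17, 18, 15, 16, 12, 13]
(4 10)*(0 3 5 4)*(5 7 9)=(0 3 7 9 5 4 10)=[3, 1, 2, 7, 10, 4, 6, 9, 8, 5, 0]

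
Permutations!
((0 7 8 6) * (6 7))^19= [6, 1, 2, 3, 4, 5, 0, 8, 7]= (0 6)(7 8)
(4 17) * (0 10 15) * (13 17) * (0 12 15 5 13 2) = (0 10 5 13 17 4 2)(12 15) = [10, 1, 0, 3, 2, 13, 6, 7, 8, 9, 5, 11, 15, 17, 14, 12, 16, 4]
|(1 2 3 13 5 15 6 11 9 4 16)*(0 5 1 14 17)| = |(0 5 15 6 11 9 4 16 14 17)(1 2 3 13)| = 20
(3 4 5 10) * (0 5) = [5, 1, 2, 4, 0, 10, 6, 7, 8, 9, 3] = (0 5 10 3 4)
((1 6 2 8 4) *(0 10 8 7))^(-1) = (0 7 2 6 1 4 8 10) = [7, 4, 6, 3, 8, 5, 1, 2, 10, 9, 0]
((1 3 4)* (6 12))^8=[0, 4, 2, 1, 3, 5, 6, 7, 8, 9, 10, 11, 12]=(12)(1 4 3)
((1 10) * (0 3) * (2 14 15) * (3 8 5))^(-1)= (0 3 5 8)(1 10)(2 15 14)= [3, 10, 15, 5, 4, 8, 6, 7, 0, 9, 1, 11, 12, 13, 2, 14]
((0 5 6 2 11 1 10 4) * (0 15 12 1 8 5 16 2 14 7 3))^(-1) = (0 3 7 14 6 5 8 11 2 16)(1 12 15 4 10) = [3, 12, 16, 7, 10, 8, 5, 14, 11, 9, 1, 2, 15, 13, 6, 4, 0]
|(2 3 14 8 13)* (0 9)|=|(0 9)(2 3 14 8 13)|=10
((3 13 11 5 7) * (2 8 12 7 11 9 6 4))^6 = (2 9 7)(3 8 6)(4 13 12) = [0, 1, 9, 8, 13, 5, 3, 2, 6, 7, 10, 11, 4, 12]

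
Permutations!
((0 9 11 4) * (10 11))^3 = (0 11 9 4 10) = [11, 1, 2, 3, 10, 5, 6, 7, 8, 4, 0, 9]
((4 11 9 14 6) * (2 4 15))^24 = [0, 1, 9, 3, 14, 5, 4, 7, 8, 15, 10, 6, 12, 13, 2, 11] = (2 9 15 11 6 4 14)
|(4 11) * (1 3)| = |(1 3)(4 11)| = 2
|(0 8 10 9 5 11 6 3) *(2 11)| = |(0 8 10 9 5 2 11 6 3)| = 9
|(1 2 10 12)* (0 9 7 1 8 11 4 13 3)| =|(0 9 7 1 2 10 12 8 11 4 13 3)| =12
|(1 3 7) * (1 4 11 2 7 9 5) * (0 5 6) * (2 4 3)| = 8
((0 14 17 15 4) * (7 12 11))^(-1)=(0 4 15 17 14)(7 11 12)=[4, 1, 2, 3, 15, 5, 6, 11, 8, 9, 10, 12, 7, 13, 0, 17, 16, 14]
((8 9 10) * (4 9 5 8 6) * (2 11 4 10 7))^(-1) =(2 7 9 4 11)(5 8)(6 10) =[0, 1, 7, 3, 11, 8, 10, 9, 5, 4, 6, 2]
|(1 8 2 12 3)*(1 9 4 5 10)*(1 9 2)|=12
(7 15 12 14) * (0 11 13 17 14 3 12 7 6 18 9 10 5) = (0 11 13 17 14 6 18 9 10 5)(3 12)(7 15) = [11, 1, 2, 12, 4, 0, 18, 15, 8, 10, 5, 13, 3, 17, 6, 7, 16, 14, 9]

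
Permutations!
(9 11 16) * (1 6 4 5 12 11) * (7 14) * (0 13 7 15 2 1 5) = (0 13 7 14 15 2 1 6 4)(5 12 11 16 9) = [13, 6, 1, 3, 0, 12, 4, 14, 8, 5, 10, 16, 11, 7, 15, 2, 9]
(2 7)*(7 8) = (2 8 7) = [0, 1, 8, 3, 4, 5, 6, 2, 7]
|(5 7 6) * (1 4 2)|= |(1 4 2)(5 7 6)|= 3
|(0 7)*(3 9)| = 2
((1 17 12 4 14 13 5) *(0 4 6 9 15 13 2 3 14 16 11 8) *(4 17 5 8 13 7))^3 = (0 6 7 11)(1 5)(4 13 17 9)(8 12 15 16) = [6, 5, 2, 3, 13, 1, 7, 11, 12, 4, 10, 0, 15, 17, 14, 16, 8, 9]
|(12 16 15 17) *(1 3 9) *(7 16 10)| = |(1 3 9)(7 16 15 17 12 10)| = 6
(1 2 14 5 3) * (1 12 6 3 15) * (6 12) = [0, 2, 14, 6, 4, 15, 3, 7, 8, 9, 10, 11, 12, 13, 5, 1] = (1 2 14 5 15)(3 6)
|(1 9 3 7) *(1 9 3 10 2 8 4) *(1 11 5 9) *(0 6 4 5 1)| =35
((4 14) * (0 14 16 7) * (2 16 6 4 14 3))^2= (0 2 7 3 16)= [2, 1, 7, 16, 4, 5, 6, 3, 8, 9, 10, 11, 12, 13, 14, 15, 0]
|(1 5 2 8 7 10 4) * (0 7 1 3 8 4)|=6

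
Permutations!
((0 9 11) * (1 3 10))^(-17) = (0 9 11)(1 3 10) = [9, 3, 2, 10, 4, 5, 6, 7, 8, 11, 1, 0]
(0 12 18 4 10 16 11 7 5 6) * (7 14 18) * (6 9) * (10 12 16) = (0 16 11 14 18 4 12 7 5 9 6) = [16, 1, 2, 3, 12, 9, 0, 5, 8, 6, 10, 14, 7, 13, 18, 15, 11, 17, 4]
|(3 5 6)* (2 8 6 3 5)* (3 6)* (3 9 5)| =6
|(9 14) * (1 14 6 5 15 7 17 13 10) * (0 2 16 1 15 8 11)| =10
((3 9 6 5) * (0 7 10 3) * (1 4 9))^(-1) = (0 5 6 9 4 1 3 10 7) = [5, 3, 2, 10, 1, 6, 9, 0, 8, 4, 7]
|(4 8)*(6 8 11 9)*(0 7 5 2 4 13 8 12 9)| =|(0 7 5 2 4 11)(6 12 9)(8 13)| =6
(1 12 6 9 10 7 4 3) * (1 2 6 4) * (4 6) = [0, 12, 4, 2, 3, 5, 9, 1, 8, 10, 7, 11, 6] = (1 12 6 9 10 7)(2 4 3)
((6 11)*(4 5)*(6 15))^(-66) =(15) =[0, 1, 2, 3, 4, 5, 6, 7, 8, 9, 10, 11, 12, 13, 14, 15]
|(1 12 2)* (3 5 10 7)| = |(1 12 2)(3 5 10 7)| = 12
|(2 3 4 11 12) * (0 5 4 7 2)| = 15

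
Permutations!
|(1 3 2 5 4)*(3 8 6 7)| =|(1 8 6 7 3 2 5 4)| =8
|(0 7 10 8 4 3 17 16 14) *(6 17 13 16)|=18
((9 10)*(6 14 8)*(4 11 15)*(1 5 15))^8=[0, 4, 2, 3, 5, 11, 8, 7, 14, 9, 10, 15, 12, 13, 6, 1]=(1 4 5 11 15)(6 8 14)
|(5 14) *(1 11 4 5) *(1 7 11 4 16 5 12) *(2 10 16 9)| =|(1 4 12)(2 10 16 5 14 7 11 9)| =24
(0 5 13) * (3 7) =(0 5 13)(3 7) =[5, 1, 2, 7, 4, 13, 6, 3, 8, 9, 10, 11, 12, 0]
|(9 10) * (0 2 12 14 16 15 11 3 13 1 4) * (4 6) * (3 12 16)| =|(0 2 16 15 11 12 14 3 13 1 6 4)(9 10)| =12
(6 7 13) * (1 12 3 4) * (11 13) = [0, 12, 2, 4, 1, 5, 7, 11, 8, 9, 10, 13, 3, 6] = (1 12 3 4)(6 7 11 13)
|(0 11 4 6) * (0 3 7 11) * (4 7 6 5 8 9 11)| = |(3 6)(4 5 8 9 11 7)| = 6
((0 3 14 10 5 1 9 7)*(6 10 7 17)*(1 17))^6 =(0 14)(3 7)(5 6)(10 17) =[14, 1, 2, 7, 4, 6, 5, 3, 8, 9, 17, 11, 12, 13, 0, 15, 16, 10]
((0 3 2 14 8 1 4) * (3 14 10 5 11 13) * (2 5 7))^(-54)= [14, 4, 2, 11, 0, 13, 6, 7, 1, 9, 10, 3, 12, 5, 8]= (0 14 8 1 4)(3 11)(5 13)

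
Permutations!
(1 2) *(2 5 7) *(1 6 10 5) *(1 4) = (1 4)(2 6 10 5 7) = [0, 4, 6, 3, 1, 7, 10, 2, 8, 9, 5]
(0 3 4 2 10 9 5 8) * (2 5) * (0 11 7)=[3, 1, 10, 4, 5, 8, 6, 0, 11, 2, 9, 7]=(0 3 4 5 8 11 7)(2 10 9)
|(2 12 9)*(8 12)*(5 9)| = |(2 8 12 5 9)| = 5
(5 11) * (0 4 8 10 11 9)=(0 4 8 10 11 5 9)=[4, 1, 2, 3, 8, 9, 6, 7, 10, 0, 11, 5]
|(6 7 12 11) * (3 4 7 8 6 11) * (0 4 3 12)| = 6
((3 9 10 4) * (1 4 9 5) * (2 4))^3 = (1 3 2 5 4)(9 10) = [0, 3, 5, 2, 1, 4, 6, 7, 8, 10, 9]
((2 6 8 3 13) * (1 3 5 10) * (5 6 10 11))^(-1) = (1 10 2 13 3)(5 11)(6 8) = [0, 10, 13, 1, 4, 11, 8, 7, 6, 9, 2, 5, 12, 3]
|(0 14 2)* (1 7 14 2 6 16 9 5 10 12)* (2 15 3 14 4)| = |(0 15 3 14 6 16 9 5 10 12 1 7 4 2)| = 14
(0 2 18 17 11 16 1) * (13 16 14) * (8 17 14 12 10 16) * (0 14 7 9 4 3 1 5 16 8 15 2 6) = (0 6)(1 14 13 15 2 18 7 9 4 3)(5 16)(8 17 11 12 10) = [6, 14, 18, 1, 3, 16, 0, 9, 17, 4, 8, 12, 10, 15, 13, 2, 5, 11, 7]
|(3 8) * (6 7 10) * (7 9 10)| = 6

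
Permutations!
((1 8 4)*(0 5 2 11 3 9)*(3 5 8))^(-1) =(0 9 3 1 4 8)(2 5 11) =[9, 4, 5, 1, 8, 11, 6, 7, 0, 3, 10, 2]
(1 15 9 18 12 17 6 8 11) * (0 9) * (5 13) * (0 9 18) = (0 18 12 17 6 8 11 1 15 9)(5 13) = [18, 15, 2, 3, 4, 13, 8, 7, 11, 0, 10, 1, 17, 5, 14, 9, 16, 6, 12]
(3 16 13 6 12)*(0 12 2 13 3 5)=[12, 1, 13, 16, 4, 0, 2, 7, 8, 9, 10, 11, 5, 6, 14, 15, 3]=(0 12 5)(2 13 6)(3 16)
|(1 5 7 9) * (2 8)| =4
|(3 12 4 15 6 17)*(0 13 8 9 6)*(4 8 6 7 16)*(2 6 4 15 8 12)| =8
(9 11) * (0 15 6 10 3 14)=[15, 1, 2, 14, 4, 5, 10, 7, 8, 11, 3, 9, 12, 13, 0, 6]=(0 15 6 10 3 14)(9 11)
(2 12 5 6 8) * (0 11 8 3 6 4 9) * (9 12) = (0 11 8 2 9)(3 6)(4 12 5) = [11, 1, 9, 6, 12, 4, 3, 7, 2, 0, 10, 8, 5]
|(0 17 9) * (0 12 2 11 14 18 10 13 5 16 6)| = 13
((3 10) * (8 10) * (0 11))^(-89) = (0 11)(3 8 10) = [11, 1, 2, 8, 4, 5, 6, 7, 10, 9, 3, 0]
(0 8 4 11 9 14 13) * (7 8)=[7, 1, 2, 3, 11, 5, 6, 8, 4, 14, 10, 9, 12, 0, 13]=(0 7 8 4 11 9 14 13)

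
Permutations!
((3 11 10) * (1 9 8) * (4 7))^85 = (1 9 8)(3 11 10)(4 7) = [0, 9, 2, 11, 7, 5, 6, 4, 1, 8, 3, 10]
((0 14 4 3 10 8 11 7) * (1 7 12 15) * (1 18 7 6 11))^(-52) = (18) = [0, 1, 2, 3, 4, 5, 6, 7, 8, 9, 10, 11, 12, 13, 14, 15, 16, 17, 18]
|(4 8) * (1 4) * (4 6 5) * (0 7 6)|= 7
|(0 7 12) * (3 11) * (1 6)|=6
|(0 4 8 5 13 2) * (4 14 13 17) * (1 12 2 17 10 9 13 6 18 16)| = 56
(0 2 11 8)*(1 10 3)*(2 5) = (0 5 2 11 8)(1 10 3) = [5, 10, 11, 1, 4, 2, 6, 7, 0, 9, 3, 8]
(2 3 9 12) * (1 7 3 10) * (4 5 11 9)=(1 7 3 4 5 11 9 12 2 10)=[0, 7, 10, 4, 5, 11, 6, 3, 8, 12, 1, 9, 2]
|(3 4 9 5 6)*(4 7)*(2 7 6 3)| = |(2 7 4 9 5 3 6)| = 7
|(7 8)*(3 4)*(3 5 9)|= |(3 4 5 9)(7 8)|= 4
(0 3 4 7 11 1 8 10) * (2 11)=(0 3 4 7 2 11 1 8 10)=[3, 8, 11, 4, 7, 5, 6, 2, 10, 9, 0, 1]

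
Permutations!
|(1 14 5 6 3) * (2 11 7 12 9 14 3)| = |(1 3)(2 11 7 12 9 14 5 6)| = 8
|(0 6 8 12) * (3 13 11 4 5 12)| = |(0 6 8 3 13 11 4 5 12)| = 9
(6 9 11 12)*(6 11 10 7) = (6 9 10 7)(11 12) = [0, 1, 2, 3, 4, 5, 9, 6, 8, 10, 7, 12, 11]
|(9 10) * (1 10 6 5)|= |(1 10 9 6 5)|= 5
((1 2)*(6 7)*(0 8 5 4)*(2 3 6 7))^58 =(0 5)(1 6)(2 3)(4 8) =[5, 6, 3, 2, 8, 0, 1, 7, 4]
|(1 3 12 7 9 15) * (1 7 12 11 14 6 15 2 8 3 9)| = |(1 9 2 8 3 11 14 6 15 7)| = 10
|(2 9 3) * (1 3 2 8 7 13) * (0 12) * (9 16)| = 30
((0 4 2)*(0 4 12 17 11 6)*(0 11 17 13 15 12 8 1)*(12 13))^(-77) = (17)(0 8 1)(2 4)(6 11)(13 15) = [8, 0, 4, 3, 2, 5, 11, 7, 1, 9, 10, 6, 12, 15, 14, 13, 16, 17]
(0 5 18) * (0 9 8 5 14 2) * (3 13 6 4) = (0 14 2)(3 13 6 4)(5 18 9 8) = [14, 1, 0, 13, 3, 18, 4, 7, 5, 8, 10, 11, 12, 6, 2, 15, 16, 17, 9]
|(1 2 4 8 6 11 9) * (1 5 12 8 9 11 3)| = |(1 2 4 9 5 12 8 6 3)| = 9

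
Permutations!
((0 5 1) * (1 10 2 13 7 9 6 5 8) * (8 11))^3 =(0 1 8 11)(2 9 10 7 5 13 6) =[1, 8, 9, 3, 4, 13, 2, 5, 11, 10, 7, 0, 12, 6]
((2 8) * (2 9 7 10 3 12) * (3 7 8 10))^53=[0, 1, 3, 10, 4, 5, 6, 2, 9, 8, 12, 11, 7]=(2 3 10 12 7)(8 9)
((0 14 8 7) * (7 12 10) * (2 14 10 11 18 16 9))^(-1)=(0 7 10)(2 9 16 18 11 12 8 14)=[7, 1, 9, 3, 4, 5, 6, 10, 14, 16, 0, 12, 8, 13, 2, 15, 18, 17, 11]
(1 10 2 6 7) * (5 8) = (1 10 2 6 7)(5 8) = [0, 10, 6, 3, 4, 8, 7, 1, 5, 9, 2]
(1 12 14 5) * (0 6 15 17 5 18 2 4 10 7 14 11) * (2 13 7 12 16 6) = [2, 16, 4, 3, 10, 1, 15, 14, 8, 9, 12, 0, 11, 7, 18, 17, 6, 5, 13] = (0 2 4 10 12 11)(1 16 6 15 17 5)(7 14 18 13)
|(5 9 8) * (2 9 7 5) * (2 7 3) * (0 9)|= 7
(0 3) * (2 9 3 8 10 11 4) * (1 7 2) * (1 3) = (0 8 10 11 4 3)(1 7 2 9) = [8, 7, 9, 0, 3, 5, 6, 2, 10, 1, 11, 4]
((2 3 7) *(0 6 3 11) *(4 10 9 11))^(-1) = (0 11 9 10 4 2 7 3 6) = [11, 1, 7, 6, 2, 5, 0, 3, 8, 10, 4, 9]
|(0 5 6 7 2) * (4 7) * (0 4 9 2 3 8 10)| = 10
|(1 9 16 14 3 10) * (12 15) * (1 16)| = 4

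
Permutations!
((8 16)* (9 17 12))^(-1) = (8 16)(9 12 17) = [0, 1, 2, 3, 4, 5, 6, 7, 16, 12, 10, 11, 17, 13, 14, 15, 8, 9]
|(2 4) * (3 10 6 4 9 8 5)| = 8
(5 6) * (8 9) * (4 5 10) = (4 5 6 10)(8 9) = [0, 1, 2, 3, 5, 6, 10, 7, 9, 8, 4]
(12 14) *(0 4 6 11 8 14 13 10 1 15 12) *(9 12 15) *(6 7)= (15)(0 4 7 6 11 8 14)(1 9 12 13 10)= [4, 9, 2, 3, 7, 5, 11, 6, 14, 12, 1, 8, 13, 10, 0, 15]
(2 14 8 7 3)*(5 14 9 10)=(2 9 10 5 14 8 7 3)=[0, 1, 9, 2, 4, 14, 6, 3, 7, 10, 5, 11, 12, 13, 8]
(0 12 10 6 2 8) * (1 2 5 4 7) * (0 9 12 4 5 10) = (0 4 7 1 2 8 9 12)(6 10) = [4, 2, 8, 3, 7, 5, 10, 1, 9, 12, 6, 11, 0]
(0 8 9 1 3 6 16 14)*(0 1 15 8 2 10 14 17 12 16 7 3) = (0 2 10 14 1)(3 6 7)(8 9 15)(12 16 17) = [2, 0, 10, 6, 4, 5, 7, 3, 9, 15, 14, 11, 16, 13, 1, 8, 17, 12]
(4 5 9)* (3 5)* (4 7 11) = [0, 1, 2, 5, 3, 9, 6, 11, 8, 7, 10, 4] = (3 5 9 7 11 4)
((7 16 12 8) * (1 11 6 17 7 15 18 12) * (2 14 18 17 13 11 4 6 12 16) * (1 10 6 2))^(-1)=[0, 7, 4, 3, 1, 5, 10, 17, 12, 9, 16, 13, 11, 6, 2, 8, 18, 15, 14]=(1 7 17 15 8 12 11 13 6 10 16 18 14 2 4)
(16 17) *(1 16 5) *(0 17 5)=(0 17)(1 16 5)=[17, 16, 2, 3, 4, 1, 6, 7, 8, 9, 10, 11, 12, 13, 14, 15, 5, 0]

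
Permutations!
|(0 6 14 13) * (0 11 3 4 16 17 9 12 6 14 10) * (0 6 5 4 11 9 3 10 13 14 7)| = 22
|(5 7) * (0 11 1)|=|(0 11 1)(5 7)|=6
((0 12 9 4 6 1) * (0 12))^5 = (12) = [0, 1, 2, 3, 4, 5, 6, 7, 8, 9, 10, 11, 12]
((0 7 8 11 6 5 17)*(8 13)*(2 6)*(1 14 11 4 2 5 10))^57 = [2, 0, 11, 3, 14, 8, 5, 6, 1, 9, 17, 13, 12, 10, 7, 15, 16, 4] = (0 2 11 13 10 17 4 14 7 6 5 8 1)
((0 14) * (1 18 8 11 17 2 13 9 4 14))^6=(0 2 1 13 18 9 8 4 11 14 17)=[2, 13, 1, 3, 11, 5, 6, 7, 4, 8, 10, 14, 12, 18, 17, 15, 16, 0, 9]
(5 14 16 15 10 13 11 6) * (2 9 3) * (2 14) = (2 9 3 14 16 15 10 13 11 6 5) = [0, 1, 9, 14, 4, 2, 5, 7, 8, 3, 13, 6, 12, 11, 16, 10, 15]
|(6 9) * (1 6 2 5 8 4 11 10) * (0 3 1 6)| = 24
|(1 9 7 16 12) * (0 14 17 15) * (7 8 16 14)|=|(0 7 14 17 15)(1 9 8 16 12)|=5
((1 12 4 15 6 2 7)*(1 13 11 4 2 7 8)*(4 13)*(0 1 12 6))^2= [6, 7, 12, 3, 0, 5, 4, 15, 2, 9, 10, 11, 8, 13, 14, 1]= (0 6 4)(1 7 15)(2 12 8)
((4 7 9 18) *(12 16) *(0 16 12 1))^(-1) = (0 1 16)(4 18 9 7) = [1, 16, 2, 3, 18, 5, 6, 4, 8, 7, 10, 11, 12, 13, 14, 15, 0, 17, 9]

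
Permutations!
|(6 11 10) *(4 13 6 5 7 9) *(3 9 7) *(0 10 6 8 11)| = 10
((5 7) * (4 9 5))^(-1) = (4 7 5 9) = [0, 1, 2, 3, 7, 9, 6, 5, 8, 4]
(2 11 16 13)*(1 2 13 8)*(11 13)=[0, 2, 13, 3, 4, 5, 6, 7, 1, 9, 10, 16, 12, 11, 14, 15, 8]=(1 2 13 11 16 8)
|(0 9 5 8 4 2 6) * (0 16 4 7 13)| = |(0 9 5 8 7 13)(2 6 16 4)| = 12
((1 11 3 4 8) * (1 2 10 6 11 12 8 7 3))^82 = [0, 6, 12, 4, 7, 5, 2, 3, 1, 9, 8, 10, 11] = (1 6 2 12 11 10 8)(3 4 7)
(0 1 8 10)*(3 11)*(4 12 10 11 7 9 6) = (0 1 8 11 3 7 9 6 4 12 10) = [1, 8, 2, 7, 12, 5, 4, 9, 11, 6, 0, 3, 10]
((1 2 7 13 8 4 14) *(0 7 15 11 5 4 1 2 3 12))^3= (0 8 12 13 3 7 1)(2 5)(4 15)(11 14)= [8, 0, 5, 7, 15, 2, 6, 1, 12, 9, 10, 14, 13, 3, 11, 4]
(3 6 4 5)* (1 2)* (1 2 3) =[0, 3, 2, 6, 5, 1, 4] =(1 3 6 4 5)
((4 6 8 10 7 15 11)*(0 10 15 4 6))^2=(0 7)(4 10)(6 15)(8 11)=[7, 1, 2, 3, 10, 5, 15, 0, 11, 9, 4, 8, 12, 13, 14, 6]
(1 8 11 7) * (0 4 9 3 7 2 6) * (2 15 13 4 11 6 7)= (0 11 15 13 4 9 3 2 7 1 8 6)= [11, 8, 7, 2, 9, 5, 0, 1, 6, 3, 10, 15, 12, 4, 14, 13]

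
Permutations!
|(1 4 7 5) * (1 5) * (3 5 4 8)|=|(1 8 3 5 4 7)|=6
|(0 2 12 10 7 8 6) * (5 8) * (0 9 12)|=14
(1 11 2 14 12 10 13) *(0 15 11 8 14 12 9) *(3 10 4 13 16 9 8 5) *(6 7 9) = (0 15 11 2 12 4 13 1 5 3 10 16 6 7 9)(8 14) = [15, 5, 12, 10, 13, 3, 7, 9, 14, 0, 16, 2, 4, 1, 8, 11, 6]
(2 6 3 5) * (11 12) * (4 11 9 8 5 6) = (2 4 11 12 9 8 5)(3 6) = [0, 1, 4, 6, 11, 2, 3, 7, 5, 8, 10, 12, 9]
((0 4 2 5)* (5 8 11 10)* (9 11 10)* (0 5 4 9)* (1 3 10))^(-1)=[11, 8, 4, 1, 10, 5, 6, 7, 2, 0, 3, 9]=(0 11 9)(1 8 2 4 10 3)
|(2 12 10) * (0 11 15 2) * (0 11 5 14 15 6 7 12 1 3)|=|(0 5 14 15 2 1 3)(6 7 12 10 11)|=35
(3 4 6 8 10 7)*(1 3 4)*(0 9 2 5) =(0 9 2 5)(1 3)(4 6 8 10 7) =[9, 3, 5, 1, 6, 0, 8, 4, 10, 2, 7]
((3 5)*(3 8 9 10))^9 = (3 10 9 8 5) = [0, 1, 2, 10, 4, 3, 6, 7, 5, 8, 9]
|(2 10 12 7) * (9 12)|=5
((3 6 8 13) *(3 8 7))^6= (13)= [0, 1, 2, 3, 4, 5, 6, 7, 8, 9, 10, 11, 12, 13]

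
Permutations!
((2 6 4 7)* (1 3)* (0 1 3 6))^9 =[4, 7, 6, 3, 0, 5, 2, 1] =(0 4)(1 7)(2 6)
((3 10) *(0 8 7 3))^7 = [7, 1, 2, 0, 4, 5, 6, 10, 3, 9, 8] = (0 7 10 8 3)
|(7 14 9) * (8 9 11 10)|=6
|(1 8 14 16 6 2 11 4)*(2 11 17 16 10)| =10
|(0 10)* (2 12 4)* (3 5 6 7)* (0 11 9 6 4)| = |(0 10 11 9 6 7 3 5 4 2 12)| = 11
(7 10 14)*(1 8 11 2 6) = (1 8 11 2 6)(7 10 14) = [0, 8, 6, 3, 4, 5, 1, 10, 11, 9, 14, 2, 12, 13, 7]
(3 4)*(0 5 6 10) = [5, 1, 2, 4, 3, 6, 10, 7, 8, 9, 0] = (0 5 6 10)(3 4)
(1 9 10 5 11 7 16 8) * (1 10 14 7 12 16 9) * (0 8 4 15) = (0 8 10 5 11 12 16 4 15)(7 9 14) = [8, 1, 2, 3, 15, 11, 6, 9, 10, 14, 5, 12, 16, 13, 7, 0, 4]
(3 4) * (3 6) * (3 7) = [0, 1, 2, 4, 6, 5, 7, 3] = (3 4 6 7)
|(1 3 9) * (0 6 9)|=|(0 6 9 1 3)|=5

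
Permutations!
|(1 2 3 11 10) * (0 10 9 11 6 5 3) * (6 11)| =|(0 10 1 2)(3 11 9 6 5)| =20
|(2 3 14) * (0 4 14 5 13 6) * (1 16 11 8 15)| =|(0 4 14 2 3 5 13 6)(1 16 11 8 15)| =40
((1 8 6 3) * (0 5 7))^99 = (1 3 6 8) = [0, 3, 2, 6, 4, 5, 8, 7, 1]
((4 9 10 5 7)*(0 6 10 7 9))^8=(0 6 10 5 9 7 4)=[6, 1, 2, 3, 0, 9, 10, 4, 8, 7, 5]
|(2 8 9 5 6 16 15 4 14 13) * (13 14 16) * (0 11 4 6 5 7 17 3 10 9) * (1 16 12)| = |(0 11 4 12 1 16 15 6 13 2 8)(3 10 9 7 17)| = 55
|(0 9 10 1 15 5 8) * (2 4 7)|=|(0 9 10 1 15 5 8)(2 4 7)|=21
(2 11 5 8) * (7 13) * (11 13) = [0, 1, 13, 3, 4, 8, 6, 11, 2, 9, 10, 5, 12, 7] = (2 13 7 11 5 8)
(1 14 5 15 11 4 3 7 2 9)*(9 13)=(1 14 5 15 11 4 3 7 2 13 9)=[0, 14, 13, 7, 3, 15, 6, 2, 8, 1, 10, 4, 12, 9, 5, 11]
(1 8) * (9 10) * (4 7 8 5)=[0, 5, 2, 3, 7, 4, 6, 8, 1, 10, 9]=(1 5 4 7 8)(9 10)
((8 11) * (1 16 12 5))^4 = (16) = [0, 1, 2, 3, 4, 5, 6, 7, 8, 9, 10, 11, 12, 13, 14, 15, 16]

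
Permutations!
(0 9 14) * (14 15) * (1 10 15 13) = (0 9 13 1 10 15 14) = [9, 10, 2, 3, 4, 5, 6, 7, 8, 13, 15, 11, 12, 1, 0, 14]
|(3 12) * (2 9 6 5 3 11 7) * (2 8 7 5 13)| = 4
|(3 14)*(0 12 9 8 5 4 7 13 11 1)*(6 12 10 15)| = |(0 10 15 6 12 9 8 5 4 7 13 11 1)(3 14)| = 26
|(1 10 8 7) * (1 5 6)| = 6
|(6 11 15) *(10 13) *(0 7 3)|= 6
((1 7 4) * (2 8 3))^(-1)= (1 4 7)(2 3 8)= [0, 4, 3, 8, 7, 5, 6, 1, 2]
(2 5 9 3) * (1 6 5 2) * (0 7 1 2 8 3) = (0 7 1 6 5 9)(2 8 3) = [7, 6, 8, 2, 4, 9, 5, 1, 3, 0]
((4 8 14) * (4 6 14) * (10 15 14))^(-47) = (4 8)(6 10 15 14) = [0, 1, 2, 3, 8, 5, 10, 7, 4, 9, 15, 11, 12, 13, 6, 14]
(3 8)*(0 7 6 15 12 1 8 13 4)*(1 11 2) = (0 7 6 15 12 11 2 1 8 3 13 4) = [7, 8, 1, 13, 0, 5, 15, 6, 3, 9, 10, 2, 11, 4, 14, 12]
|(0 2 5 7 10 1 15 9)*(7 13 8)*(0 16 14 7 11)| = 42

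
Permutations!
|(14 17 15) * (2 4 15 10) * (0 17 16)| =|(0 17 10 2 4 15 14 16)| =8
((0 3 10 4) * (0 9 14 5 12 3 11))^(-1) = [11, 1, 2, 12, 10, 14, 6, 7, 8, 4, 3, 0, 5, 13, 9] = (0 11)(3 12 5 14 9 4 10)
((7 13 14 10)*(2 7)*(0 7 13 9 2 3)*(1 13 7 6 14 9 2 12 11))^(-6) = (0 3 10 14 6)(1 11 12 9 13) = [3, 11, 2, 10, 4, 5, 0, 7, 8, 13, 14, 12, 9, 1, 6]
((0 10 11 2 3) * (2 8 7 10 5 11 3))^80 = (0 8 3 11 10 5 7) = [8, 1, 2, 11, 4, 7, 6, 0, 3, 9, 5, 10]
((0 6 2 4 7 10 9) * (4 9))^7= (0 9 2 6)(4 7 10)= [9, 1, 6, 3, 7, 5, 0, 10, 8, 2, 4]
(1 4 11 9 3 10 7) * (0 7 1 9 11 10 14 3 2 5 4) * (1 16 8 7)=(0 1)(2 5 4 10 16 8 7 9)(3 14)=[1, 0, 5, 14, 10, 4, 6, 9, 7, 2, 16, 11, 12, 13, 3, 15, 8]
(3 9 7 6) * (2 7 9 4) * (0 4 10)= (0 4 2 7 6 3 10)= [4, 1, 7, 10, 2, 5, 3, 6, 8, 9, 0]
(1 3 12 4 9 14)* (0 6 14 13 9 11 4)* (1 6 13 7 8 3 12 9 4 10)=(0 13 4 11 10 1 12)(3 9 7 8)(6 14)=[13, 12, 2, 9, 11, 5, 14, 8, 3, 7, 1, 10, 0, 4, 6]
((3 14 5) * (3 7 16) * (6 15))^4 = (3 16 7 5 14) = [0, 1, 2, 16, 4, 14, 6, 5, 8, 9, 10, 11, 12, 13, 3, 15, 7]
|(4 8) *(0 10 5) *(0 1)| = |(0 10 5 1)(4 8)| = 4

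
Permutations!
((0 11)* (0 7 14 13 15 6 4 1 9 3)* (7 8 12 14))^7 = (0 6 8 1 14 3 15 11 4 12 9 13) = [6, 14, 2, 15, 12, 5, 8, 7, 1, 13, 10, 4, 9, 0, 3, 11]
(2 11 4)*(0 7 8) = (0 7 8)(2 11 4) = [7, 1, 11, 3, 2, 5, 6, 8, 0, 9, 10, 4]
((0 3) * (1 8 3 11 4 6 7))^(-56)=(11)=[0, 1, 2, 3, 4, 5, 6, 7, 8, 9, 10, 11]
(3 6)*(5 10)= (3 6)(5 10)= [0, 1, 2, 6, 4, 10, 3, 7, 8, 9, 5]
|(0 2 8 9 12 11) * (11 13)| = 7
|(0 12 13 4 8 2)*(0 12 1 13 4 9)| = 4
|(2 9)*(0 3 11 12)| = 4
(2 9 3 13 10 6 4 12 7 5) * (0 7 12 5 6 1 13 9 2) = [7, 13, 2, 9, 5, 0, 4, 6, 8, 3, 1, 11, 12, 10] = (0 7 6 4 5)(1 13 10)(3 9)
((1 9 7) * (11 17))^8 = (17)(1 7 9) = [0, 7, 2, 3, 4, 5, 6, 9, 8, 1, 10, 11, 12, 13, 14, 15, 16, 17]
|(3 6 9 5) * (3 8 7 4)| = |(3 6 9 5 8 7 4)| = 7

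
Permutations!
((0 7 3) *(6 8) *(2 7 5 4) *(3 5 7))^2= (8)(0 5 2)(3 7 4)= [5, 1, 0, 7, 3, 2, 6, 4, 8]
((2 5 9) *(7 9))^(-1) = [0, 1, 9, 3, 4, 2, 6, 5, 8, 7] = (2 9 7 5)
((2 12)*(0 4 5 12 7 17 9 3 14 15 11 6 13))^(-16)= (0 6 15 3 17 2 5)(4 13 11 14 9 7 12)= [6, 1, 5, 17, 13, 0, 15, 12, 8, 7, 10, 14, 4, 11, 9, 3, 16, 2]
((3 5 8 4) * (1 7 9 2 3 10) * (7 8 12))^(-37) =(1 10 4 8)(2 9 7 12 5 3) =[0, 10, 9, 2, 8, 3, 6, 12, 1, 7, 4, 11, 5]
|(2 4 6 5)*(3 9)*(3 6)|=|(2 4 3 9 6 5)|=6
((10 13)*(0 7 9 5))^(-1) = (0 5 9 7)(10 13) = [5, 1, 2, 3, 4, 9, 6, 0, 8, 7, 13, 11, 12, 10]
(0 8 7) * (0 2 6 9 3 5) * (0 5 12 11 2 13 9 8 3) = [3, 1, 6, 12, 4, 5, 8, 13, 7, 0, 10, 2, 11, 9] = (0 3 12 11 2 6 8 7 13 9)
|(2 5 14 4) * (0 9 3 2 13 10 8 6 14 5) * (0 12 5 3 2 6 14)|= |(0 9 2 12 5 3 6)(4 13 10 8 14)|= 35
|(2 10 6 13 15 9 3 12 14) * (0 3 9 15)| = |(15)(0 3 12 14 2 10 6 13)| = 8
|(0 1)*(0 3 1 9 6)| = |(0 9 6)(1 3)| = 6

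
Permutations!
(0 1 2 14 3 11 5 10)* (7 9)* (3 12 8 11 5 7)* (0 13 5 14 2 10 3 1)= (1 10 13 5 3 14 12 8 11 7 9)= [0, 10, 2, 14, 4, 3, 6, 9, 11, 1, 13, 7, 8, 5, 12]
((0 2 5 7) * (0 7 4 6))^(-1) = [6, 1, 0, 3, 5, 2, 4, 7] = (7)(0 6 4 5 2)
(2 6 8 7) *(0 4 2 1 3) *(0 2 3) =(0 4 3 2 6 8 7 1) =[4, 0, 6, 2, 3, 5, 8, 1, 7]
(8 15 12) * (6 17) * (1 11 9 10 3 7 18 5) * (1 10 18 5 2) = (1 11 9 18 2)(3 7 5 10)(6 17)(8 15 12) = [0, 11, 1, 7, 4, 10, 17, 5, 15, 18, 3, 9, 8, 13, 14, 12, 16, 6, 2]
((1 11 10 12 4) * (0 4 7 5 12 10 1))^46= [0, 1, 2, 3, 4, 12, 6, 5, 8, 9, 10, 11, 7]= (5 12 7)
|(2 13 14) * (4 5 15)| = 3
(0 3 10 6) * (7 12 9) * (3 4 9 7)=(0 4 9 3 10 6)(7 12)=[4, 1, 2, 10, 9, 5, 0, 12, 8, 3, 6, 11, 7]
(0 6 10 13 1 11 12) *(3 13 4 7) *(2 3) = (0 6 10 4 7 2 3 13 1 11 12) = [6, 11, 3, 13, 7, 5, 10, 2, 8, 9, 4, 12, 0, 1]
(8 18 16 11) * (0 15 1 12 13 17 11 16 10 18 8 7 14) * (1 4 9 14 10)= (0 15 4 9 14)(1 12 13 17 11 7 10 18)= [15, 12, 2, 3, 9, 5, 6, 10, 8, 14, 18, 7, 13, 17, 0, 4, 16, 11, 1]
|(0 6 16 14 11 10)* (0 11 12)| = 10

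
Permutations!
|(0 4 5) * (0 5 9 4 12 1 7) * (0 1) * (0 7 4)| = 6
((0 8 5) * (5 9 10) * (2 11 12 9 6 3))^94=[2, 1, 10, 9, 4, 3, 12, 7, 11, 8, 6, 5, 0]=(0 2 10 6 12)(3 9 8 11 5)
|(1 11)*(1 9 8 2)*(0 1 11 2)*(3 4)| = 6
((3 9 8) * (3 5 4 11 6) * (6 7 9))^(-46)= (4 7 8)(5 11 9)= [0, 1, 2, 3, 7, 11, 6, 8, 4, 5, 10, 9]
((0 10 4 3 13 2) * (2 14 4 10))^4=(14)=[0, 1, 2, 3, 4, 5, 6, 7, 8, 9, 10, 11, 12, 13, 14]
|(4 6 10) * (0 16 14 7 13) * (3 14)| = 6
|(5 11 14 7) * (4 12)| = |(4 12)(5 11 14 7)| = 4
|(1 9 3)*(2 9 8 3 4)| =|(1 8 3)(2 9 4)| =3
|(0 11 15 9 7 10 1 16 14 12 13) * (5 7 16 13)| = 12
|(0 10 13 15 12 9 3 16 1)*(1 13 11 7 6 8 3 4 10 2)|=12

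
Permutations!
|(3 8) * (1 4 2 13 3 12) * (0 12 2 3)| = 8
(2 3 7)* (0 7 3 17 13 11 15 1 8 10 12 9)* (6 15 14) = (0 7 2 17 13 11 14 6 15 1 8 10 12 9) = [7, 8, 17, 3, 4, 5, 15, 2, 10, 0, 12, 14, 9, 11, 6, 1, 16, 13]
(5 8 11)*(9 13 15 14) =(5 8 11)(9 13 15 14) =[0, 1, 2, 3, 4, 8, 6, 7, 11, 13, 10, 5, 12, 15, 9, 14]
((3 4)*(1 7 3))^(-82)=(1 3)(4 7)=[0, 3, 2, 1, 7, 5, 6, 4]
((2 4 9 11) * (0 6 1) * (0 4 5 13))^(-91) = [13, 6, 11, 3, 1, 2, 0, 7, 8, 4, 10, 9, 12, 5] = (0 13 5 2 11 9 4 1 6)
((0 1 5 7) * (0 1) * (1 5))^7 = (5 7) = [0, 1, 2, 3, 4, 7, 6, 5]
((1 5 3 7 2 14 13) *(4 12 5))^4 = (1 3 13 5 14 12 2 4 7) = [0, 3, 4, 13, 7, 14, 6, 1, 8, 9, 10, 11, 2, 5, 12]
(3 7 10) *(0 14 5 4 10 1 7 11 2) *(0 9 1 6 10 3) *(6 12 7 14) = [6, 14, 9, 11, 3, 4, 10, 12, 8, 1, 0, 2, 7, 13, 5] = (0 6 10)(1 14 5 4 3 11 2 9)(7 12)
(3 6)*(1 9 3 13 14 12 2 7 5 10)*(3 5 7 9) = (1 3 6 13 14 12 2 9 5 10) = [0, 3, 9, 6, 4, 10, 13, 7, 8, 5, 1, 11, 2, 14, 12]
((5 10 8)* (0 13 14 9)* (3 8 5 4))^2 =(0 14)(3 4 8)(9 13) =[14, 1, 2, 4, 8, 5, 6, 7, 3, 13, 10, 11, 12, 9, 0]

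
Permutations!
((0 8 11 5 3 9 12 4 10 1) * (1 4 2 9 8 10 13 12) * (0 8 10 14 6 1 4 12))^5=[11, 10, 14, 4, 1, 9, 3, 7, 12, 6, 13, 2, 0, 8, 5]=(0 11 2 14 5 9 6 3 4 1 10 13 8 12)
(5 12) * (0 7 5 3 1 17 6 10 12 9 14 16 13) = (0 7 5 9 14 16 13)(1 17 6 10 12 3) = [7, 17, 2, 1, 4, 9, 10, 5, 8, 14, 12, 11, 3, 0, 16, 15, 13, 6]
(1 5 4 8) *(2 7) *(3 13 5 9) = (1 9 3 13 5 4 8)(2 7) = [0, 9, 7, 13, 8, 4, 6, 2, 1, 3, 10, 11, 12, 5]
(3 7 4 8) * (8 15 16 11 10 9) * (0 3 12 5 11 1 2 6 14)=(0 3 7 4 15 16 1 2 6 14)(5 11 10 9 8 12)=[3, 2, 6, 7, 15, 11, 14, 4, 12, 8, 9, 10, 5, 13, 0, 16, 1]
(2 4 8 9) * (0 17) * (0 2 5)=(0 17 2 4 8 9 5)=[17, 1, 4, 3, 8, 0, 6, 7, 9, 5, 10, 11, 12, 13, 14, 15, 16, 2]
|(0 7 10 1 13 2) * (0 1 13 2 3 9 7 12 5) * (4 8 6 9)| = 24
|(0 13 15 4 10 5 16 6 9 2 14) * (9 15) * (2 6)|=|(0 13 9 6 15 4 10 5 16 2 14)|=11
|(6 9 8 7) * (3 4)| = |(3 4)(6 9 8 7)| = 4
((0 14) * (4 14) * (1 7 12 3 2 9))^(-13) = [14, 9, 3, 12, 0, 5, 6, 1, 8, 2, 10, 11, 7, 13, 4] = (0 14 4)(1 9 2 3 12 7)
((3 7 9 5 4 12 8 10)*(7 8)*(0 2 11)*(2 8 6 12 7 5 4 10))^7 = (0 11 2 8)(3 12 10 6 5)(4 7 9) = [11, 1, 8, 12, 7, 3, 5, 9, 0, 4, 6, 2, 10]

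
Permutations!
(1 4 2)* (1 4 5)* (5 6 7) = (1 6 7 5)(2 4) = [0, 6, 4, 3, 2, 1, 7, 5]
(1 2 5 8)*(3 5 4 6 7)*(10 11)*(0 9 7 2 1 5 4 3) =(0 9 7)(2 3 4 6)(5 8)(10 11) =[9, 1, 3, 4, 6, 8, 2, 0, 5, 7, 11, 10]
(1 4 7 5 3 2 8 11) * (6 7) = (1 4 6 7 5 3 2 8 11) = [0, 4, 8, 2, 6, 3, 7, 5, 11, 9, 10, 1]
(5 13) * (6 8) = (5 13)(6 8) = [0, 1, 2, 3, 4, 13, 8, 7, 6, 9, 10, 11, 12, 5]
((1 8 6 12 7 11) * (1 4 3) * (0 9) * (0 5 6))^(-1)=(0 8 1 3 4 11 7 12 6 5 9)=[8, 3, 2, 4, 11, 9, 5, 12, 1, 0, 10, 7, 6]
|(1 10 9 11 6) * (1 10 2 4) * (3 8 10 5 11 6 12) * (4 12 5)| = |(1 2 12 3 8 10 9 6 4)(5 11)| = 18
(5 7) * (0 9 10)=(0 9 10)(5 7)=[9, 1, 2, 3, 4, 7, 6, 5, 8, 10, 0]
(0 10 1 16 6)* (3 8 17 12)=(0 10 1 16 6)(3 8 17 12)=[10, 16, 2, 8, 4, 5, 0, 7, 17, 9, 1, 11, 3, 13, 14, 15, 6, 12]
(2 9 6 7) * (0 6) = (0 6 7 2 9) = [6, 1, 9, 3, 4, 5, 7, 2, 8, 0]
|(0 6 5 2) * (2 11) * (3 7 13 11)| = |(0 6 5 3 7 13 11 2)| = 8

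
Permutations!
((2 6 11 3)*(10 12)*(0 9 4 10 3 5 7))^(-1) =(0 7 5 11 6 2 3 12 10 4 9) =[7, 1, 3, 12, 9, 11, 2, 5, 8, 0, 4, 6, 10]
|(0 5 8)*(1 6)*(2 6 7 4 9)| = 6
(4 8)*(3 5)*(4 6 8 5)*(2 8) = (2 8 6)(3 4 5) = [0, 1, 8, 4, 5, 3, 2, 7, 6]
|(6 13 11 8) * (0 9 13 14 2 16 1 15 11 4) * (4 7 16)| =13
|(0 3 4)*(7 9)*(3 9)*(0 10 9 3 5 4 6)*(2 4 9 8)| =|(0 3 6)(2 4 10 8)(5 9 7)| =12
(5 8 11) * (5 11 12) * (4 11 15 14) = [0, 1, 2, 3, 11, 8, 6, 7, 12, 9, 10, 15, 5, 13, 4, 14] = (4 11 15 14)(5 8 12)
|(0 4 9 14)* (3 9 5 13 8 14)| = 6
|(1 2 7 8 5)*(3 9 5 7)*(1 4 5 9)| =|(9)(1 2 3)(4 5)(7 8)| =6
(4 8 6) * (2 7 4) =(2 7 4 8 6) =[0, 1, 7, 3, 8, 5, 2, 4, 6]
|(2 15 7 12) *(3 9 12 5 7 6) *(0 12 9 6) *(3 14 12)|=14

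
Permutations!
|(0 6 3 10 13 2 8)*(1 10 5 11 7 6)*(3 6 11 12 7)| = 30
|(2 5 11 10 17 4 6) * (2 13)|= |(2 5 11 10 17 4 6 13)|= 8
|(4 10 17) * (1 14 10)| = 5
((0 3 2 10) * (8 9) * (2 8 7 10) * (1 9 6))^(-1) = (0 10 7 9 1 6 8 3) = [10, 6, 2, 0, 4, 5, 8, 9, 3, 1, 7]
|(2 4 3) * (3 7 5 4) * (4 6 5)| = |(2 3)(4 7)(5 6)| = 2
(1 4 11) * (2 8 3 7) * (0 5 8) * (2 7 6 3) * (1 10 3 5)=(0 1 4 11 10 3 6 5 8 2)=[1, 4, 0, 6, 11, 8, 5, 7, 2, 9, 3, 10]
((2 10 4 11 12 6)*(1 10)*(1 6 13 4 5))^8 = (13)(1 5 10) = [0, 5, 2, 3, 4, 10, 6, 7, 8, 9, 1, 11, 12, 13]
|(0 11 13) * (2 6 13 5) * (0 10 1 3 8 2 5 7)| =|(0 11 7)(1 3 8 2 6 13 10)| =21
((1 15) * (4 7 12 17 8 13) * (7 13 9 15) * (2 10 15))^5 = (1 9 7 2 12 10 17 15 8)(4 13) = [0, 9, 12, 3, 13, 5, 6, 2, 1, 7, 17, 11, 10, 4, 14, 8, 16, 15]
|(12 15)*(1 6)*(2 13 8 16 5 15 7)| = |(1 6)(2 13 8 16 5 15 12 7)| = 8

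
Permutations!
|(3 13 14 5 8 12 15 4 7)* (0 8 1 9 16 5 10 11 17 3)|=|(0 8 12 15 4 7)(1 9 16 5)(3 13 14 10 11 17)|=12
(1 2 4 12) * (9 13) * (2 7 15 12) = (1 7 15 12)(2 4)(9 13) = [0, 7, 4, 3, 2, 5, 6, 15, 8, 13, 10, 11, 1, 9, 14, 12]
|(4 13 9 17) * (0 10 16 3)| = 4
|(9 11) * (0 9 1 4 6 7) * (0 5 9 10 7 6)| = |(0 10 7 5 9 11 1 4)| = 8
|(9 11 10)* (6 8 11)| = 5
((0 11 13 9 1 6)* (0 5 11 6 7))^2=(0 5 13 1)(6 11 9 7)=[5, 0, 2, 3, 4, 13, 11, 6, 8, 7, 10, 9, 12, 1]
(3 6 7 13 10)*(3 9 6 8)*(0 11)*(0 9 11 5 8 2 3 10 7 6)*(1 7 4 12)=(0 5 8 10 11 9)(1 7 13 4 12)(2 3)=[5, 7, 3, 2, 12, 8, 6, 13, 10, 0, 11, 9, 1, 4]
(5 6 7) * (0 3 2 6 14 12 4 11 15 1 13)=(0 3 2 6 7 5 14 12 4 11 15 1 13)=[3, 13, 6, 2, 11, 14, 7, 5, 8, 9, 10, 15, 4, 0, 12, 1]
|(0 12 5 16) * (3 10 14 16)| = |(0 12 5 3 10 14 16)| = 7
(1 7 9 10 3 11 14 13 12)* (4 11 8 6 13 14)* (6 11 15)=[0, 7, 2, 8, 15, 5, 13, 9, 11, 10, 3, 4, 1, 12, 14, 6]=(1 7 9 10 3 8 11 4 15 6 13 12)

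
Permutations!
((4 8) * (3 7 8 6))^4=(3 6 4 8 7)=[0, 1, 2, 6, 8, 5, 4, 3, 7]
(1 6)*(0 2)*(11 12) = (0 2)(1 6)(11 12) = [2, 6, 0, 3, 4, 5, 1, 7, 8, 9, 10, 12, 11]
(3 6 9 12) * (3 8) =(3 6 9 12 8) =[0, 1, 2, 6, 4, 5, 9, 7, 3, 12, 10, 11, 8]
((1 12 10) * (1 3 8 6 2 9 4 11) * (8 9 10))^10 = [0, 1, 2, 3, 4, 5, 6, 7, 8, 9, 10, 11, 12] = (12)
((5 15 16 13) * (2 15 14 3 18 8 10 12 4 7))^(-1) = [0, 1, 7, 14, 12, 13, 6, 4, 18, 9, 8, 11, 10, 16, 5, 2, 15, 17, 3] = (2 7 4 12 10 8 18 3 14 5 13 16 15)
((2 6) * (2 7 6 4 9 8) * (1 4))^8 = (1 8 4 2 9) = [0, 8, 9, 3, 2, 5, 6, 7, 4, 1]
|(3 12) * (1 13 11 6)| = 4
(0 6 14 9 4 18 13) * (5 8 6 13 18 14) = (18)(0 13)(4 14 9)(5 8 6) = [13, 1, 2, 3, 14, 8, 5, 7, 6, 4, 10, 11, 12, 0, 9, 15, 16, 17, 18]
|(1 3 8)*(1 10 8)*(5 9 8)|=|(1 3)(5 9 8 10)|=4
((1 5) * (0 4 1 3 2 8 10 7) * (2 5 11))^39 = [7, 4, 11, 5, 0, 3, 6, 10, 2, 9, 8, 1] = (0 7 10 8 2 11 1 4)(3 5)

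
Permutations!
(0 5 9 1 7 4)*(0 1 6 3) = (0 5 9 6 3)(1 7 4) = [5, 7, 2, 0, 1, 9, 3, 4, 8, 6]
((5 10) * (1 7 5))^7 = (1 10 5 7) = [0, 10, 2, 3, 4, 7, 6, 1, 8, 9, 5]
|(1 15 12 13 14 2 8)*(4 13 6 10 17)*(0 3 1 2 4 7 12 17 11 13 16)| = |(0 3 1 15 17 7 12 6 10 11 13 14 4 16)(2 8)| = 14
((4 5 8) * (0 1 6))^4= (0 1 6)(4 5 8)= [1, 6, 2, 3, 5, 8, 0, 7, 4]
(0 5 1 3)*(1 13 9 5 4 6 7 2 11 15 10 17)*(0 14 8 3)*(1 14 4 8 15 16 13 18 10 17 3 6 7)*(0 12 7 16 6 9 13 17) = (0 8 9 5 18 10 3 4 16 17 14 15)(1 12 7 2 11 6) = [8, 12, 11, 4, 16, 18, 1, 2, 9, 5, 3, 6, 7, 13, 15, 0, 17, 14, 10]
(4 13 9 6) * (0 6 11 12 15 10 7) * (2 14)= (0 6 4 13 9 11 12 15 10 7)(2 14)= [6, 1, 14, 3, 13, 5, 4, 0, 8, 11, 7, 12, 15, 9, 2, 10]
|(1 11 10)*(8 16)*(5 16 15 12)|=15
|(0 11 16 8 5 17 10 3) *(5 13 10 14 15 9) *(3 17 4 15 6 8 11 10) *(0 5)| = |(0 10 17 14 6 8 13 3 5 4 15 9)(11 16)| = 12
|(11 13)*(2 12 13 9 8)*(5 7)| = |(2 12 13 11 9 8)(5 7)| = 6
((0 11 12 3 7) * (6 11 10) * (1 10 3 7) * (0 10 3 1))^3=[0, 1, 2, 3, 4, 5, 7, 11, 8, 9, 12, 10, 6]=(6 7 11 10 12)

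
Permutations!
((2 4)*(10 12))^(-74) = (12) = [0, 1, 2, 3, 4, 5, 6, 7, 8, 9, 10, 11, 12]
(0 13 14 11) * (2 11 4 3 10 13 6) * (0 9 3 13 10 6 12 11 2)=[12, 1, 2, 6, 13, 5, 0, 7, 8, 3, 10, 9, 11, 14, 4]=(0 12 11 9 3 6)(4 13 14)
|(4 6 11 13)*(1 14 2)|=|(1 14 2)(4 6 11 13)|=12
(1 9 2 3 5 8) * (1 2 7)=(1 9 7)(2 3 5 8)=[0, 9, 3, 5, 4, 8, 6, 1, 2, 7]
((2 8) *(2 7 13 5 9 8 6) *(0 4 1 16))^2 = [1, 0, 2, 3, 16, 8, 6, 5, 13, 7, 10, 11, 12, 9, 14, 15, 4] = (0 1)(4 16)(5 8 13 9 7)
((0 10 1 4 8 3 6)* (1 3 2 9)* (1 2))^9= (0 10 3 6)(2 9)= [10, 1, 9, 6, 4, 5, 0, 7, 8, 2, 3]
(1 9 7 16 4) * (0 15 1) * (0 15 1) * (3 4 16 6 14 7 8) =[1, 9, 2, 4, 15, 5, 14, 6, 3, 8, 10, 11, 12, 13, 7, 0, 16] =(16)(0 1 9 8 3 4 15)(6 14 7)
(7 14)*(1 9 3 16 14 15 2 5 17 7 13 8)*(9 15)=[0, 15, 5, 16, 4, 17, 6, 9, 1, 3, 10, 11, 12, 8, 13, 2, 14, 7]=(1 15 2 5 17 7 9 3 16 14 13 8)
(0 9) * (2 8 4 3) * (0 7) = (0 9 7)(2 8 4 3) = [9, 1, 8, 2, 3, 5, 6, 0, 4, 7]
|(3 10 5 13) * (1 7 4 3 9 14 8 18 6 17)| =13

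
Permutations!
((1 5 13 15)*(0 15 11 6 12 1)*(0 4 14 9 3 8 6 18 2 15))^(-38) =(1 18 14 6 13 15 3)(2 9 12 11 4 8 5) =[0, 18, 9, 1, 8, 2, 13, 7, 5, 12, 10, 4, 11, 15, 6, 3, 16, 17, 14]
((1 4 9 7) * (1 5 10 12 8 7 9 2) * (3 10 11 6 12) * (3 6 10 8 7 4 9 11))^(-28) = (1 3 6)(2 5 10)(4 7 11)(8 12 9) = [0, 3, 5, 6, 7, 10, 1, 11, 12, 8, 2, 4, 9]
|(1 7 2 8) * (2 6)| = |(1 7 6 2 8)| = 5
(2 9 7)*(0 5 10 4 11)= (0 5 10 4 11)(2 9 7)= [5, 1, 9, 3, 11, 10, 6, 2, 8, 7, 4, 0]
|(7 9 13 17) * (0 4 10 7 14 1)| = 9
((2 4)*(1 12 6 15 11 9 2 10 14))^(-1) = (1 14 10 4 2 9 11 15 6 12) = [0, 14, 9, 3, 2, 5, 12, 7, 8, 11, 4, 15, 1, 13, 10, 6]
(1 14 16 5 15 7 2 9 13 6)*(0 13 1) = (0 13 6)(1 14 16 5 15 7 2 9) = [13, 14, 9, 3, 4, 15, 0, 2, 8, 1, 10, 11, 12, 6, 16, 7, 5]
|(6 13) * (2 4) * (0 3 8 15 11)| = 10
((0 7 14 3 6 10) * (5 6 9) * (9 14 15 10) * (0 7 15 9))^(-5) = (0 10 9 6 15 7 5)(3 14) = [10, 1, 2, 14, 4, 0, 15, 5, 8, 6, 9, 11, 12, 13, 3, 7]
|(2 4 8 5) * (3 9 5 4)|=|(2 3 9 5)(4 8)|=4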